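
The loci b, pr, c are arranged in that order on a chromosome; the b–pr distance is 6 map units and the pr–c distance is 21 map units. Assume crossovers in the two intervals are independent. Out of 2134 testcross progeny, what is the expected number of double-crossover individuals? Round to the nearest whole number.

27

Map distances give recombination frequencies of 0.060 and 0.210 for the two intervals.
With no interference, expected double-crossover frequency = 0.060 × 0.210 = 0.01260.
Expected number = 0.01260 × 2134 = 26.89 ≈ 27.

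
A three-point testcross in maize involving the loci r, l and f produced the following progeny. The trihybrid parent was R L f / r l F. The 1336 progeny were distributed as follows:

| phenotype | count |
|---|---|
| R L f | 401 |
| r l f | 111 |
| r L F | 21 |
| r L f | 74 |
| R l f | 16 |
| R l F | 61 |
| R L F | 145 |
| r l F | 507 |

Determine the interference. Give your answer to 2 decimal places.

0.02

The two rarest classes, R l f and r L F, are the double crossovers. Comparing them with the parentals, only the l allele has switched, so l is the middle locus and the order is r – l – f.
r–l: (135 + 37)/1336 = 0.1287; l–f: (256 + 37)/1336 = 0.2193.
Expected DCO frequency = 0.1287 × 0.2193 ≈ 0.02822; observed = 37/1336 ≈ 0.02769.
Coefficient of coincidence = 0.02769/0.02822 ≈ 0.98; interference = 1 − 0.98 = 0.02.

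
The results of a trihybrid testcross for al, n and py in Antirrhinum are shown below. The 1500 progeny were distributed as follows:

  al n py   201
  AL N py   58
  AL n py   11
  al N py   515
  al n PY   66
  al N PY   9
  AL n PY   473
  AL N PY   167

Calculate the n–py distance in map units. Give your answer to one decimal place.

The two most frequent reciprocal classes, al N py and AL n PY, are the parental types, so the F1 was al N py / AL n PY.
The two rarest classes, al N PY and AL n py, are the double crossovers. Comparing them with the parentals, only the py allele has switched, so py is the middle locus and the order is al – py – n.
Crossovers in the py–n interval produce the single-crossover classes al n py and AL N PY (201 + 167 = 368) plus the double crossovers (20).
RF(py–n) = (368 + 20) / 1500 = 388/1500 = 0.2587 → 25.9 map units.

25.9 map units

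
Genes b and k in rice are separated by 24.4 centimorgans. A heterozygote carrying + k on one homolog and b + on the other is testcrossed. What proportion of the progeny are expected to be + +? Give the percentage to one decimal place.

A map distance of 24.4 centimorgans corresponds to a recombination frequency of 0.244.
The F1 is + k / b +, so + + is a recombinant gamete class with expected frequency r/2 = 0.244/2 = 0.1220.
That is 0.1220 = 12.2% of the progeny.

12.2%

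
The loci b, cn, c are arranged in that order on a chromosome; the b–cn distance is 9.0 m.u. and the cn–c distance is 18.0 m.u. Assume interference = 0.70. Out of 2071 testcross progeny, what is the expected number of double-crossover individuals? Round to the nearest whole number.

Map distances give recombination frequencies of 0.090 and 0.180 for the two intervals.
With interference 0.70 (so coincidence = 0.30), expected double-crossover frequency = 0.090 × 0.180 × 0.30 = 0.00486.
Expected number = 0.00486 × 2071 = 10.07 ≈ 10.

10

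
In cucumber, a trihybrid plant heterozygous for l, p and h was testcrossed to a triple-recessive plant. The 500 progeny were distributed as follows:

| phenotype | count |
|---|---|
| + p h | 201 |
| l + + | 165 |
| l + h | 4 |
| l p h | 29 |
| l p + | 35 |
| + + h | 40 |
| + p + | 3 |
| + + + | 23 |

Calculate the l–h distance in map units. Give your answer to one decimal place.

11.8 map units

The two most frequent reciprocal classes, + p h and l + +, are the parental types, so the F1 was + p h / l + +.
The two rarest classes, + p + and l + h, are the double crossovers. Comparing them with the parentals, only the h allele has switched, so h is the middle locus and the order is l – h – p.
Crossovers in the l–h interval produce the single-crossover classes l p h and + + + (29 + 23 = 52) plus the double crossovers (7).
RF(l–h) = (52 + 7) / 500 = 59/500 = 0.1180 → 11.8 map units.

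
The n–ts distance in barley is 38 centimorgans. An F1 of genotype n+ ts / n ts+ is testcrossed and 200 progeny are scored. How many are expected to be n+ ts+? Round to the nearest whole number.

A map distance of 38 centimorgans corresponds to a recombination frequency of 0.380.
The F1 is n+ ts / n ts+, so n+ ts+ is a recombinant gamete class with expected frequency r/2 = 0.380/2 = 0.1900.
Expected number = 0.1900 × 200 = 38.00 ≈ 38.

38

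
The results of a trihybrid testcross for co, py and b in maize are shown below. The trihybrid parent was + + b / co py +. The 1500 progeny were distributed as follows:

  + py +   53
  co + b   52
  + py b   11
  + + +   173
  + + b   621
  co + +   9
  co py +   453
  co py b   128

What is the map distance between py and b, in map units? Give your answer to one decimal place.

The two rarest classes, + py b and co + +, are the double crossovers. Comparing them with the parentals, only the py allele has switched, so py is the middle locus and the order is b – py – co.
Crossovers in the b–py interval produce the single-crossover classes + + + and co py b (173 + 128 = 301) plus the double crossovers (20).
RF(b–py) = (301 + 20) / 1500 = 321/1500 = 0.2140 → 21.4 map units.

21.4 map units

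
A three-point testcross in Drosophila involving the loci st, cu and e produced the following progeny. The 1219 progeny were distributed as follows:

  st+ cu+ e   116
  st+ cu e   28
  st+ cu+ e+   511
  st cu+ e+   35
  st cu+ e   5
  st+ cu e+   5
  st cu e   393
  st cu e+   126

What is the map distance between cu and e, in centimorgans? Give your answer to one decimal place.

The two most frequent reciprocal classes, st+ cu+ e+ and st cu e, are the parental types, so the F1 was st+ cu+ e+ / st cu e.
The two rarest classes, st+ cu e+ and st cu+ e, are the double crossovers. Comparing them with the parentals, only the cu allele has switched, so cu is the middle locus and the order is e – cu – st.
Crossovers in the e–cu interval produce the single-crossover classes st+ cu+ e and st cu e+ (116 + 126 = 242) plus the double crossovers (10).
RF(e–cu) = (242 + 10) / 1219 = 252/1219 = 0.2067 → 20.7 centimorgans.

20.7 centimorgans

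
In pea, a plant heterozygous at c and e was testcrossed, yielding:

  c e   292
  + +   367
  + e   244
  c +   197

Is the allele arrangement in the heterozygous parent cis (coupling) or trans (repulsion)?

cis

The two most frequent classes are + + (367) and c e (292); these are the parental (non-recombinant) types.
So the F1 carried + + on one chromosome and c e on the other — the recessive alleles are on the same chromosome (cis / coupling).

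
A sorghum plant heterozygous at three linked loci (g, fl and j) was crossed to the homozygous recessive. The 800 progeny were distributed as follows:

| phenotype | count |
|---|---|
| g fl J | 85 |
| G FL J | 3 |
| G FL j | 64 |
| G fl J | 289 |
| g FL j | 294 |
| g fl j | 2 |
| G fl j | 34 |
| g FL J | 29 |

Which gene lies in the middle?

The two most frequent reciprocal classes, g FL j and G fl J, are the parental types, so the F1 was g FL j / G fl J.
The two rarest classes, g fl j and G FL J, are the double crossovers. Comparing them with the parentals, only the fl allele has switched, so fl is the middle locus and the order is g – fl – j.

fl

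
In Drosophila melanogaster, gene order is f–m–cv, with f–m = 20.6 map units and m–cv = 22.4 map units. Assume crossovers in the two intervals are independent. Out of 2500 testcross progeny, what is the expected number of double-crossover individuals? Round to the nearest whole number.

Map distances give recombination frequencies of 0.206 and 0.224 for the two intervals.
With no interference, expected double-crossover frequency = 0.206 × 0.224 = 0.04614.
Expected number = 0.04614 × 2500 = 115.36 ≈ 115.

115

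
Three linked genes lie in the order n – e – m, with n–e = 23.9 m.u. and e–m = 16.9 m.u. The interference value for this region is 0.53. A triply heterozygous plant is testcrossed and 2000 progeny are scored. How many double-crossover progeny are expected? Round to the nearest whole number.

Map distances give recombination frequencies of 0.239 and 0.169 for the two intervals.
With interference 0.53 (so coincidence = 0.47), expected double-crossover frequency = 0.239 × 0.169 × 0.47 = 0.01898.
Expected number = 0.01898 × 2000 = 37.97 ≈ 38.

38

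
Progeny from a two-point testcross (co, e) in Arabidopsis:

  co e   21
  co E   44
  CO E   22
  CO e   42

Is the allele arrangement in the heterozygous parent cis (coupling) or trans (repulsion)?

The two most frequent classes are CO e (42) and co E (44); these are the parental (non-recombinant) types.
So the F1 carried CO e on one chromosome and co E on the other — the recessive alleles are on opposite chromosomes (trans / repulsion).

trans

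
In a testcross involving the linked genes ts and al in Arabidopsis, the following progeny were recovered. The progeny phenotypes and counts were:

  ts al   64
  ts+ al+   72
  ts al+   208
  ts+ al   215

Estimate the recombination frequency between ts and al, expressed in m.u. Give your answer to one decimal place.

24.3 m.u.

The two most frequent classes, ts+ al (215) and ts al+ (208), are the parental types, so the F1 was ts+ al / ts al+.
The recombinant classes are ts+ al+ and ts al: 72 + 64 = 136.
Recombination frequency = 136/559 = 0.2433 ≈ 24.3%, i.e. 24.3 m.u.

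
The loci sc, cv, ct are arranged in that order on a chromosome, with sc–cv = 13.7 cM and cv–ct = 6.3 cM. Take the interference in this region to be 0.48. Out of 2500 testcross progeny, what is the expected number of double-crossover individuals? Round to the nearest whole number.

Map distances give recombination frequencies of 0.137 and 0.063 for the two intervals.
With interference 0.48 (so coincidence = 0.52), expected double-crossover frequency = 0.137 × 0.063 × 0.52 = 0.00449.
Expected number = 0.00449 × 2500 = 11.22 ≈ 11.

11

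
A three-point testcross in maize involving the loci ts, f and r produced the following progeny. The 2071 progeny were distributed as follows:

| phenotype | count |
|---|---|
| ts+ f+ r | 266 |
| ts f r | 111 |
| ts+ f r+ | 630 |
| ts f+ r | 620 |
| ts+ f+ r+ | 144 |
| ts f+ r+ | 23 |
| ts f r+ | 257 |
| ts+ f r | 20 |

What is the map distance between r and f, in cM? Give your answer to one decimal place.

The two most frequent reciprocal classes, ts f+ r and ts+ f r+, are the parental types, so the F1 was ts f+ r / ts+ f r+.
The two rarest classes, ts f+ r+ and ts+ f r, are the double crossovers. Comparing them with the parentals, only the r allele has switched, so r is the middle locus and the order is f – r – ts.
Crossovers in the f–r interval produce the single-crossover classes ts f r and ts+ f+ r+ (111 + 144 = 255) plus the double crossovers (43).
RF(f–r) = (255 + 43) / 2071 = 298/2071 = 0.1439 → 14.4 cM.

14.4 cM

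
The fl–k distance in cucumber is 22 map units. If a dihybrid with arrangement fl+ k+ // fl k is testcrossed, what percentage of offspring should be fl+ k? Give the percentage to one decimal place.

A map distance of 22 map units corresponds to a recombination frequency of 0.220.
The F1 is fl+ k+ / fl k, so fl+ k is a recombinant gamete class with expected frequency r/2 = 0.220/2 = 0.1100.
That is 0.1100 = 11.0% of the progeny.

11.0%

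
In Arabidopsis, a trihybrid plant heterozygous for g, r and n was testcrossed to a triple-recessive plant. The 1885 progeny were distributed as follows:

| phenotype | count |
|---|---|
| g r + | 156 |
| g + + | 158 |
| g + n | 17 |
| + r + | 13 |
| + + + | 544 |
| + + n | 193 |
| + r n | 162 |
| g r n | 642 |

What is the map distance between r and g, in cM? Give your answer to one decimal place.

18.6 cM

The two most frequent reciprocal classes, g r n and + + +, are the parental types, so the F1 was g r n / + + +.
The two rarest classes, g + n and + r +, are the double crossovers. Comparing them with the parentals, only the r allele has switched, so r is the middle locus and the order is n – r – g.
Crossovers in the r–g interval produce the single-crossover classes + r n and g + + (162 + 158 = 320) plus the double crossovers (30).
RF(r–g) = (320 + 30) / 1885 = 350/1885 = 0.1857 → 18.6 cM.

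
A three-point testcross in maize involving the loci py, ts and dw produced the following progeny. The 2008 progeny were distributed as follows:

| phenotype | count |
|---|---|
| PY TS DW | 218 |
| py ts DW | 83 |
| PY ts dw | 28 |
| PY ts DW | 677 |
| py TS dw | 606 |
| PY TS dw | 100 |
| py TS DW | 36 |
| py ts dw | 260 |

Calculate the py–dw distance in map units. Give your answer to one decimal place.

The two most frequent reciprocal classes, PY ts DW and py TS dw, are the parental types, so the F1 was PY ts DW / py TS dw.
The two rarest classes, PY ts dw and py TS DW, are the double crossovers. Comparing them with the parentals, only the dw allele has switched, so dw is the middle locus and the order is ts – dw – py.
Crossovers in the dw–py interval produce the single-crossover classes py ts DW and PY TS dw (83 + 100 = 183) plus the double crossovers (64).
RF(dw–py) = (183 + 64) / 2008 = 247/2008 = 0.1230 → 12.3 map units.

12.3 map units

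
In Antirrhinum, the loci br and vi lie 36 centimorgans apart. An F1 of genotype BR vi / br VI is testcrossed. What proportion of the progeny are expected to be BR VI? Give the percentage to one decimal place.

A map distance of 36 centimorgans corresponds to a recombination frequency of 0.360.
The F1 is BR vi / br VI, so BR VI is a recombinant gamete class with expected frequency r/2 = 0.360/2 = 0.1800.
That is 0.1800 = 18.0% of the progeny.

18.0%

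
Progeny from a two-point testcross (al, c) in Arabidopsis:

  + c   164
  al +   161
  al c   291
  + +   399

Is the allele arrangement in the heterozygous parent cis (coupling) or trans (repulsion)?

cis

The two most frequent classes are + + (399) and al c (291); these are the parental (non-recombinant) types.
So the F1 carried + + on one chromosome and al c on the other — the recessive alleles are on the same chromosome (cis / coupling).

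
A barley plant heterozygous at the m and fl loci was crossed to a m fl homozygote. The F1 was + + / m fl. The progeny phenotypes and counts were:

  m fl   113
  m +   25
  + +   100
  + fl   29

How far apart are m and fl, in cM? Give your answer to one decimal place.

20.2 cM

The recombinant classes are + fl and m +: 29 + 25 = 54.
Recombination frequency = 54/267 = 0.2022 ≈ 20.2%, i.e. 20.2 cM.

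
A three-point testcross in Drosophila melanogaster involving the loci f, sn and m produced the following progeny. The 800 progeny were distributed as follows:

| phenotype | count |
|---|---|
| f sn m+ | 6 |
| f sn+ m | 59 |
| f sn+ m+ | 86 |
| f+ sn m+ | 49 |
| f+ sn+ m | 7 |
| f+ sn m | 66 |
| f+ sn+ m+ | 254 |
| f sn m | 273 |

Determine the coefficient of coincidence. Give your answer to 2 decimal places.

0.52

The two most frequent reciprocal classes, f sn m and f+ sn+ m+, are the parental types, so the F1 was f sn m / f+ sn+ m+.
The two rarest classes, f sn m+ and f+ sn+ m, are the double crossovers. Comparing them with the parentals, only the m allele has switched, so m is the middle locus and the order is sn – m – f.
sn–m: (108 + 13)/800 = 0.1512; m–f: (152 + 13)/800 = 0.2062.
Expected DCO frequency = 0.1512 × 0.2062 ≈ 0.03118; observed = 13/800 ≈ 0.01625.
Coefficient of coincidence = 0.01625/0.03118 ≈ 0.52.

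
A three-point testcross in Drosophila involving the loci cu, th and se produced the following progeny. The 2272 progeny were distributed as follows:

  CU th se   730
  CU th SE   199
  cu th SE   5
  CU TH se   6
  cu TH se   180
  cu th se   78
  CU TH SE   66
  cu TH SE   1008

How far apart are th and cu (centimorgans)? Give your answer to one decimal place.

The two most frequent reciprocal classes, CU th se and cu TH SE, are the parental types, so the F1 was CU th se / cu TH SE.
The two rarest classes, CU TH se and cu th SE, are the double crossovers. Comparing them with the parentals, only the th allele has switched, so th is the middle locus and the order is se – th – cu.
Crossovers in the th–cu interval produce the single-crossover classes cu th se and CU TH SE (78 + 66 = 144) plus the double crossovers (11).
RF(th–cu) = (144 + 11) / 2272 = 155/2272 = 0.0682 → 6.8 centimorgans.

6.8 centimorgans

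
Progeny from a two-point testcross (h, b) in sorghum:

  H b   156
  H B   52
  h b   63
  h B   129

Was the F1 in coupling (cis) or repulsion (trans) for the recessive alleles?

The two most frequent classes are H b (156) and h B (129); these are the parental (non-recombinant) types.
So the F1 carried H b on one chromosome and h B on the other — the recessive alleles are on opposite chromosomes (trans / repulsion).

trans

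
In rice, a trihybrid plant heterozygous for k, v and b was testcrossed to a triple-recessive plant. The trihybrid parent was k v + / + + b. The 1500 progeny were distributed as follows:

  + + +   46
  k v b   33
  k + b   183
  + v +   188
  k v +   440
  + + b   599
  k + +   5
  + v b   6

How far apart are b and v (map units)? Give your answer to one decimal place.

The two rarest classes, k + + and + v b, are the double crossovers. Comparing them with the parentals, only the v allele has switched, so v is the middle locus and the order is k – v – b.
Crossovers in the v–b interval produce the single-crossover classes k v b and + + + (33 + 46 = 79) plus the double crossovers (11).
RF(v–b) = (79 + 11) / 1500 = 90/1500 = 0.0600 → 6.0 map units.

6.0 map units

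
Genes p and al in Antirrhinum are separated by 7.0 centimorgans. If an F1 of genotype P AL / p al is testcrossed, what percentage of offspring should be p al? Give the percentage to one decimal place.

46.5%

A map distance of 7.0 centimorgans corresponds to a recombination frequency of 0.070.
The F1 is P AL / p al, so p al is a parental gamete class with expected frequency (1 − r)/2 = 0.930/2 = 0.4650.
That is 0.4650 = 46.5% of the progeny.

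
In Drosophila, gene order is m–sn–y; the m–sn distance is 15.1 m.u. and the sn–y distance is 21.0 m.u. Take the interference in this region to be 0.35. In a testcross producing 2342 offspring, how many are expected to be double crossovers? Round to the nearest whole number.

Map distances give recombination frequencies of 0.151 and 0.210 for the two intervals.
With interference 0.35 (so coincidence = 0.65), expected double-crossover frequency = 0.151 × 0.210 × 0.65 = 0.02061.
Expected number = 0.02061 × 2342 = 48.27 ≈ 48.

48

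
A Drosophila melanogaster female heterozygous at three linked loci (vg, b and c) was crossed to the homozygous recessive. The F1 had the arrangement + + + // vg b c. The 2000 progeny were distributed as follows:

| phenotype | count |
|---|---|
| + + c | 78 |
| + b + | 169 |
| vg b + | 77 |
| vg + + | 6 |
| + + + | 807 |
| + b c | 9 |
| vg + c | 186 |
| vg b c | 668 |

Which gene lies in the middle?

The two rarest classes, vg + + and + b c, are the double crossovers. Comparing them with the parentals, only the vg allele has switched, so vg is the middle locus and the order is b – vg – c.

vg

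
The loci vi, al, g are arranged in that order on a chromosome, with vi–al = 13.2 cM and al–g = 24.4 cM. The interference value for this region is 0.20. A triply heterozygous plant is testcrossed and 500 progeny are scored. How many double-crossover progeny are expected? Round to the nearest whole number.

Map distances give recombination frequencies of 0.132 and 0.244 for the two intervals.
With interference 0.20 (so coincidence = 0.80), expected double-crossover frequency = 0.132 × 0.244 × 0.80 = 0.02577.
Expected number = 0.02577 × 500 = 12.88 ≈ 13.

13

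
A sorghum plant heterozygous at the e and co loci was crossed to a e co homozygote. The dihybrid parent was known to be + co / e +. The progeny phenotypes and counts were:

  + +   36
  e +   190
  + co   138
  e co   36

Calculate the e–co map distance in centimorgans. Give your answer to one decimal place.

18.0 centimorgans

The recombinant classes are + + and e co: 36 + 36 = 72.
Recombination frequency = 72/400 = 0.1800 ≈ 18.0%, i.e. 18.0 centimorgans.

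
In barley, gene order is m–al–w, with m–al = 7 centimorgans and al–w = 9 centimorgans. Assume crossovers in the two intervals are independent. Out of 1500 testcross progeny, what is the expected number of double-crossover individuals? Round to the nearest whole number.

9

Map distances give recombination frequencies of 0.070 and 0.090 for the two intervals.
With no interference, expected double-crossover frequency = 0.070 × 0.090 = 0.00630.
Expected number = 0.00630 × 1500 = 9.45 ≈ 9.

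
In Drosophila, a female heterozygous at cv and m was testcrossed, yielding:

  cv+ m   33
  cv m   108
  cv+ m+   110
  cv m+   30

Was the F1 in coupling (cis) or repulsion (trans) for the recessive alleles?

cis

The two most frequent classes are cv+ m+ (110) and cv m (108); these are the parental (non-recombinant) types.
So the F1 carried cv+ m+ on one chromosome and cv m on the other — the recessive alleles are on the same chromosome (cis / coupling).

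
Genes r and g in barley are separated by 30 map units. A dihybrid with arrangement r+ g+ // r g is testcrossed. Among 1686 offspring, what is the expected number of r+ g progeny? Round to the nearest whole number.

253

A map distance of 30 map units corresponds to a recombination frequency of 0.300.
The F1 is r+ g+ / r g, so r+ g is a recombinant gamete class with expected frequency r/2 = 0.300/2 = 0.1500.
Expected number = 0.1500 × 1686 = 252.90 ≈ 253.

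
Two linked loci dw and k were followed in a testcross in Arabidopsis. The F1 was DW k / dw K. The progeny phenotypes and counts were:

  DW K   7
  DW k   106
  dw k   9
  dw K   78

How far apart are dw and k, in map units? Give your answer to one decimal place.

The recombinant classes are DW K and dw k: 7 + 9 = 16.
Recombination frequency = 16/200 = 0.0800 ≈ 8.0%, i.e. 8.0 map units.

8.0 map units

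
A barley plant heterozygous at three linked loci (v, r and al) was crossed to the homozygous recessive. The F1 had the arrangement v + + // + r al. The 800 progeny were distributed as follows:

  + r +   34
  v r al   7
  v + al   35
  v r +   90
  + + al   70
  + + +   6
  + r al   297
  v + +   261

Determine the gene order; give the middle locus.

The two rarest classes, + + + and v r al, are the double crossovers. Comparing them with the parentals, only the v allele has switched, so v is the middle locus and the order is al – v – r.

v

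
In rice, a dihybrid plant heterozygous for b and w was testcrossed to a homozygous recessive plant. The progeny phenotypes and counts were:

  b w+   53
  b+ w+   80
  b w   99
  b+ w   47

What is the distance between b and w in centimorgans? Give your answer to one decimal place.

The two most frequent classes, b+ w+ (80) and b w (99), are the parental types, so the F1 was b+ w+ / b w.
The recombinant classes are b+ w and b w+: 47 + 53 = 100.
Recombination frequency = 100/279 = 0.3584 ≈ 35.8%, i.e. 35.8 centimorgans.

35.8 centimorgans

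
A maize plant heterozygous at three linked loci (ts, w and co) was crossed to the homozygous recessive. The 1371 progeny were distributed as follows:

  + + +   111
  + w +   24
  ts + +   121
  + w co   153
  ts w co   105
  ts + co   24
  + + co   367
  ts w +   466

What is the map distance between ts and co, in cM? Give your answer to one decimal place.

The two most frequent reciprocal classes, ts w + and + + co, are the parental types, so the F1 was ts w + / + + co.
The two rarest classes, + w + and ts + co, are the double crossovers. Comparing them with the parentals, only the ts allele has switched, so ts is the middle locus and the order is w – ts – co.
Crossovers in the ts–co interval produce the single-crossover classes ts w co and + + + (105 + 111 = 216) plus the double crossovers (48).
RF(ts–co) = (216 + 48) / 1371 = 264/1371 = 0.1926 → 19.3 cM.

19.3 cM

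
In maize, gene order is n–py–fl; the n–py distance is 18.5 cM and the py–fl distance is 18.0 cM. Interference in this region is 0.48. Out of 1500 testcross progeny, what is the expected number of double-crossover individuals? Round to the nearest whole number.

Map distances give recombination frequencies of 0.185 and 0.180 for the two intervals.
With interference 0.48 (so coincidence = 0.52), expected double-crossover frequency = 0.185 × 0.180 × 0.52 = 0.01732.
Expected number = 0.01732 × 1500 = 25.97 ≈ 26.

26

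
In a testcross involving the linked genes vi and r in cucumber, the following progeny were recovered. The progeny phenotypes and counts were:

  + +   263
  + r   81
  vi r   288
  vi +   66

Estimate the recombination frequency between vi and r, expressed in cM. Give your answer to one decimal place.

21.1 cM

The two most frequent classes, + + (263) and vi r (288), are the parental types, so the F1 was + + / vi r.
The recombinant classes are + r and vi +: 81 + 66 = 147.
Recombination frequency = 147/698 = 0.2106 ≈ 21.1%, i.e. 21.1 cM.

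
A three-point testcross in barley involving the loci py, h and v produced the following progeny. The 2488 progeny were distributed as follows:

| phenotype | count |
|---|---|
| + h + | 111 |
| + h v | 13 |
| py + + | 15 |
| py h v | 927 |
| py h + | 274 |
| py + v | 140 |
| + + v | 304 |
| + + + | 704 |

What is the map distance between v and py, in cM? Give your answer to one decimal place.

24.4 cM

The two most frequent reciprocal classes, + + + and py h v, are the parental types, so the F1 was + + + / py h v.
The two rarest classes, py + + and + h v, are the double crossovers. Comparing them with the parentals, only the py allele has switched, so py is the middle locus and the order is v – py – h.
Crossovers in the v–py interval produce the single-crossover classes + + v and py h + (304 + 274 = 578) plus the double crossovers (28).
RF(v–py) = (578 + 28) / 2488 = 606/2488 = 0.2436 → 24.4 cM.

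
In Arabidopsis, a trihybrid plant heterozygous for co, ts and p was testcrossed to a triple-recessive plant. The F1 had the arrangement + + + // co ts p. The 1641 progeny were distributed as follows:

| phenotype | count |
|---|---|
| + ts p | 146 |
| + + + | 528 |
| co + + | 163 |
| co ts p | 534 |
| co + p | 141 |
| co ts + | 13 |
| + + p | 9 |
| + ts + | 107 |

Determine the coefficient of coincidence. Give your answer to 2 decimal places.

The two rarest classes, + + p and co ts +, are the double crossovers. Comparing them with the parentals, only the p allele has switched, so p is the middle locus and the order is co – p – ts.
co–p: (309 + 22)/1641 = 0.2017; p–ts: (248 + 22)/1641 = 0.1645.
Expected DCO frequency = 0.2017 × 0.1645 ≈ 0.03318; observed = 22/1641 ≈ 0.01341.
Coefficient of coincidence = 0.01341/0.03318 ≈ 0.40.

0.40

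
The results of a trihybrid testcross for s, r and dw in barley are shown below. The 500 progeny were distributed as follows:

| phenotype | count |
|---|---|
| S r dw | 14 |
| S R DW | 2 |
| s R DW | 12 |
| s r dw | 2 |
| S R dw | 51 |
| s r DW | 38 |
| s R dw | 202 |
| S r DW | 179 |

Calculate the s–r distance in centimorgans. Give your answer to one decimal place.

The two most frequent reciprocal classes, s R dw and S r DW, are the parental types, so the F1 was s R dw / S r DW.
The two rarest classes, s r dw and S R DW, are the double crossovers. Comparing them with the parentals, only the r allele has switched, so r is the middle locus and the order is dw – r – s.
Crossovers in the r–s interval produce the single-crossover classes S R dw and s r DW (51 + 38 = 89) plus the double crossovers (4).
RF(r–s) = (89 + 4) / 500 = 93/500 = 0.1860 → 18.6 centimorgans.

18.6 centimorgans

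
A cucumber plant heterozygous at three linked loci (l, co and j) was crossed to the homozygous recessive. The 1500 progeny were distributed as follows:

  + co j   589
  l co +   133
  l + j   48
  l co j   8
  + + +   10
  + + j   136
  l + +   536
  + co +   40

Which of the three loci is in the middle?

l

The two most frequent reciprocal classes, + co j and l + +, are the parental types, so the F1 was + co j / l + +.
The two rarest classes, l co j and + + +, are the double crossovers. Comparing them with the parentals, only the l allele has switched, so l is the middle locus and the order is co – l – j.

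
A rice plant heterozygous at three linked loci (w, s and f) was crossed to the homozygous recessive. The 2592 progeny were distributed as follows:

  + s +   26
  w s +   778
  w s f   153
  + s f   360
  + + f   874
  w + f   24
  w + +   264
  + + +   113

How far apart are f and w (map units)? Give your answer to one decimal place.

12.2 map units

The two most frequent reciprocal classes, w s + and + + f, are the parental types, so the F1 was w s + / + + f.
The two rarest classes, + s + and w + f, are the double crossovers. Comparing them with the parentals, only the w allele has switched, so w is the middle locus and the order is f – w – s.
Crossovers in the f–w interval produce the single-crossover classes w s f and + + + (153 + 113 = 266) plus the double crossovers (50).
RF(f–w) = (266 + 50) / 2592 = 316/2592 = 0.1219 → 12.2 map units.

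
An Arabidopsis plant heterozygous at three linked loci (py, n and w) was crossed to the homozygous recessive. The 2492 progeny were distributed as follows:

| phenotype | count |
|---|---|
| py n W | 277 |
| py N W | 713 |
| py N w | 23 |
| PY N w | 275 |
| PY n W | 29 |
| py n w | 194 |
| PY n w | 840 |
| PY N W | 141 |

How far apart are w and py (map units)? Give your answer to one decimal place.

The two most frequent reciprocal classes, py N W and PY n w, are the parental types, so the F1 was py N W / PY n w.
The two rarest classes, py N w and PY n W, are the double crossovers. Comparing them with the parentals, only the w allele has switched, so w is the middle locus and the order is py – w – n.
Crossovers in the py–w interval produce the single-crossover classes PY N W and py n w (141 + 194 = 335) plus the double crossovers (52).
RF(py–w) = (335 + 52) / 2492 = 387/2492 = 0.1553 → 15.5 map units.

15.5 map units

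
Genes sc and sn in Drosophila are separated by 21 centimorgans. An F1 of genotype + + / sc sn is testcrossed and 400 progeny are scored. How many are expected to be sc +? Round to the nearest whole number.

42

A map distance of 21 centimorgans corresponds to a recombination frequency of 0.210.
The F1 is + + / sc sn, so sc + is a recombinant gamete class with expected frequency r/2 = 0.210/2 = 0.1050.
Expected number = 0.1050 × 400 = 42.00 ≈ 42.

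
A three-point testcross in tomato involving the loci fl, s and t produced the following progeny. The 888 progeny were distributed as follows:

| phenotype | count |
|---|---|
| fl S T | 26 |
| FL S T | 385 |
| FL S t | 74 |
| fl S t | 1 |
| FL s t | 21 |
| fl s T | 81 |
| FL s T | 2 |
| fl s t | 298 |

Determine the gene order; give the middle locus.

The two most frequent reciprocal classes, fl s t and FL S T, are the parental types, so the F1 was fl s t / FL S T.
The two rarest classes, fl S t and FL s T, are the double crossovers. Comparing them with the parentals, only the s allele has switched, so s is the middle locus and the order is fl – s – t.

s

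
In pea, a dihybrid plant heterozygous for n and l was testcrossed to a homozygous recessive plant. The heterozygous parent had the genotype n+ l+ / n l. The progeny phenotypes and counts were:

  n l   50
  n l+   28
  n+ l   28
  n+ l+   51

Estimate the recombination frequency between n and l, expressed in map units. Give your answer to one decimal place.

35.7 map units

The recombinant classes are n+ l and n l+: 28 + 28 = 56.
Recombination frequency = 56/157 = 0.3567 ≈ 35.7%, i.e. 35.7 map units.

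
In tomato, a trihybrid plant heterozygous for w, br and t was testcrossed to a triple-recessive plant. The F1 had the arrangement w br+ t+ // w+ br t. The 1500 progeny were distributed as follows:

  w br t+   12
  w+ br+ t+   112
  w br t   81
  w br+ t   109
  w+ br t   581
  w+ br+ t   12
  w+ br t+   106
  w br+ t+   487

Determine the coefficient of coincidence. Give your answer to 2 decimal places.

0.69

The two rarest classes, w br t+ and w+ br+ t, are the double crossovers. Comparing them with the parentals, only the br allele has switched, so br is the middle locus and the order is t – br – w.
t–br: (215 + 24)/1500 = 0.1593; br–w: (193 + 24)/1500 = 0.1447.
Expected DCO frequency = 0.1593 × 0.1447 ≈ 0.02305; observed = 24/1500 ≈ 0.01600.
Coefficient of coincidence = 0.01600/0.02305 ≈ 0.69.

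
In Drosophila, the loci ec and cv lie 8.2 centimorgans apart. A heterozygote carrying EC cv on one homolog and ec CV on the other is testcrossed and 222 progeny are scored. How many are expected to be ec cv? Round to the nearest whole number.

9

A map distance of 8.2 centimorgans corresponds to a recombination frequency of 0.082.
The F1 is EC cv / ec CV, so ec cv is a recombinant gamete class with expected frequency r/2 = 0.082/2 = 0.0410.
Expected number = 0.0410 × 222 = 9.10 ≈ 9.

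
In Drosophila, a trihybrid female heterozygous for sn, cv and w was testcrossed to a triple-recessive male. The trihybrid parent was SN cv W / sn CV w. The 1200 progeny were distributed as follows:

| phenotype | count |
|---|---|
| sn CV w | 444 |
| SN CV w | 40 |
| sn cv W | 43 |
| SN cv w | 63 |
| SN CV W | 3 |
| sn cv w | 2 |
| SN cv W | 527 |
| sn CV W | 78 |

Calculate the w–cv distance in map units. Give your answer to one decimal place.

The two rarest classes, SN CV W and sn cv w, are the double crossovers. Comparing them with the parentals, only the cv allele has switched, so cv is the middle locus and the order is sn – cv – w.
Crossovers in the cv–w interval produce the single-crossover classes SN cv w and sn CV W (63 + 78 = 141) plus the double crossovers (5).
RF(cv–w) = (141 + 5) / 1200 = 146/1200 = 0.1217 → 12.2 map units.

12.2 map units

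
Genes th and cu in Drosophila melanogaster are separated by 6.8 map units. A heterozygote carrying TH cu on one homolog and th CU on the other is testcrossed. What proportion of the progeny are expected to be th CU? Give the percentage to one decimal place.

46.6%

A map distance of 6.8 map units corresponds to a recombination frequency of 0.068.
The F1 is TH cu / th CU, so th CU is a parental gamete class with expected frequency (1 − r)/2 = 0.932/2 = 0.4660.
That is 0.4660 = 46.6% of the progeny.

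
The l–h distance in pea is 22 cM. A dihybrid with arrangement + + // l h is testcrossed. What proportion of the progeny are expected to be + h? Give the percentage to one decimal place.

11.0%

A map distance of 22 cM corresponds to a recombination frequency of 0.220.
The F1 is + + / l h, so + h is a recombinant gamete class with expected frequency r/2 = 0.220/2 = 0.1100.
That is 0.1100 = 11.0% of the progeny.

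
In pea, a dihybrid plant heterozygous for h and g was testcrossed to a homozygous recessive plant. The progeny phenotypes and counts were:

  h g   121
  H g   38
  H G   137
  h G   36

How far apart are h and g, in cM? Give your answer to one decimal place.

The two most frequent classes, H G (137) and h g (121), are the parental types, so the F1 was H G / h g.
The recombinant classes are H g and h G: 38 + 36 = 74.
Recombination frequency = 74/332 = 0.2229 ≈ 22.3%, i.e. 22.3 cM.

22.3 cM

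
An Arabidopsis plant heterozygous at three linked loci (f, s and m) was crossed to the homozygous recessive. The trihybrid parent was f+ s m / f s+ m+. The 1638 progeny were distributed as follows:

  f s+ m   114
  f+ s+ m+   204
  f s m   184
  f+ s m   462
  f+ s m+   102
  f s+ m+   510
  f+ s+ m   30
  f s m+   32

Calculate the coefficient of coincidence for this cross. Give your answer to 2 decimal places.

The two rarest classes, f+ s+ m and f s m+, are the double crossovers. Comparing them with the parentals, only the s allele has switched, so s is the middle locus and the order is f – s – m.
f–s: (388 + 62)/1638 = 0.2747; s–m: (216 + 62)/1638 = 0.1697.
Expected DCO frequency = 0.2747 × 0.1697 ≈ 0.04662; observed = 62/1638 ≈ 0.03785.
Coefficient of coincidence = 0.03785/0.04662 ≈ 0.81.

0.81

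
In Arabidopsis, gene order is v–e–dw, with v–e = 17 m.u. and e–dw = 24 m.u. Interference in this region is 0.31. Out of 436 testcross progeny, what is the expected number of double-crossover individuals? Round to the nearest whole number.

12

Map distances give recombination frequencies of 0.170 and 0.240 for the two intervals.
With interference 0.31 (so coincidence = 0.69), expected double-crossover frequency = 0.170 × 0.240 × 0.69 = 0.02815.
Expected number = 0.02815 × 436 = 12.27 ≈ 12.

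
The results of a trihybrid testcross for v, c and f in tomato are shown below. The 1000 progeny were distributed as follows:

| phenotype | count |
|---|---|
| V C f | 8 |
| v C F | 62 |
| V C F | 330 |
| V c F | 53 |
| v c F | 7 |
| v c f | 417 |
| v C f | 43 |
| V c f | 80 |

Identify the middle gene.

f

The two most frequent reciprocal classes, v c f and V C F, are the parental types, so the F1 was v c f / V C F.
The two rarest classes, v c F and V C f, are the double crossovers. Comparing them with the parentals, only the f allele has switched, so f is the middle locus and the order is c – f – v.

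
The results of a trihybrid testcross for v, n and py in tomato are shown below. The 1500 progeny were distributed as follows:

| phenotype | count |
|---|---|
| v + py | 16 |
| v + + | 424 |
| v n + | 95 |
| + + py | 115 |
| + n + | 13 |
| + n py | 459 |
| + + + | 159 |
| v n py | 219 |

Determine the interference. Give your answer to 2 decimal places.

The two most frequent reciprocal classes, v + + and + n py, are the parental types, so the F1 was v + + / + n py.
The two rarest classes, v + py and + n +, are the double crossovers. Comparing them with the parentals, only the py allele has switched, so py is the middle locus and the order is n – py – v.
n–py: (210 + 29)/1500 = 0.1593; py–v: (378 + 29)/1500 = 0.2713.
Expected DCO frequency = 0.1593 × 0.2713 ≈ 0.04322; observed = 29/1500 ≈ 0.01933.
Coefficient of coincidence = 0.01933/0.04322 ≈ 0.45; interference = 1 − 0.45 = 0.55.

0.55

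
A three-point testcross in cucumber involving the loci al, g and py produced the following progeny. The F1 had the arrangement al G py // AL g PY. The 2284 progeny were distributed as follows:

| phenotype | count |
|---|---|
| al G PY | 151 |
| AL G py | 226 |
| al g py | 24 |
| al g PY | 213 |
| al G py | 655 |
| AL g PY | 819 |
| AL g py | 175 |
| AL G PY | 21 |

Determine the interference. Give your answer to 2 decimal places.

0.43

The two rarest classes, al g py and AL G PY, are the double crossovers. Comparing them with the parentals, only the g allele has switched, so g is the middle locus and the order is py – g – al.
py–g: (326 + 45)/2284 = 0.1624; g–al: (439 + 45)/2284 = 0.2119.
Expected DCO frequency = 0.1624 × 0.2119 ≈ 0.03441; observed = 45/2284 ≈ 0.01970.
Coefficient of coincidence = 0.01970/0.03441 ≈ 0.57; interference = 1 − 0.57 = 0.43.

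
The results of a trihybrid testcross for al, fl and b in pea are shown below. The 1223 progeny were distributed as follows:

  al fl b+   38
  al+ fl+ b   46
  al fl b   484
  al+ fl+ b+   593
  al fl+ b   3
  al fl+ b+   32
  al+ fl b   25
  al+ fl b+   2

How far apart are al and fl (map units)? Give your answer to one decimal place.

The two most frequent reciprocal classes, al fl b and al+ fl+ b+, are the parental types, so the F1 was al fl b / al+ fl+ b+.
The two rarest classes, al fl+ b and al+ fl b+, are the double crossovers. Comparing them with the parentals, only the fl allele has switched, so fl is the middle locus and the order is al – fl – b.
Crossovers in the al–fl interval produce the single-crossover classes al+ fl b and al fl+ b+ (25 + 32 = 57) plus the double crossovers (5).
RF(al–fl) = (57 + 5) / 1223 = 62/1223 = 0.0507 → 5.1 map units.

5.1 map units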